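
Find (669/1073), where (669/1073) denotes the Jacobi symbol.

669 ≡ 1 (mod 4), so quadratic reciprocity gives (669/1073) = (1073/669). Reduce: 1073 ≡ 404 (mod 669). Now have (404/669).
Factor out 2: 404 = 2^2·101. Since 669 ≡ 5 (mod 8), (2/669) = -1, and (2/669)^2 = +1. Now have (101/669).
101 ≡ 1 (mod 4), so quadratic reciprocity gives (101/669) = (669/101). Reduce: 669 ≡ 63 (mod 101). Now have (63/101).
101 ≡ 1 (mod 4), so quadratic reciprocity gives (63/101) = (101/63). Reduce: 101 ≡ 38 (mod 63). Now have (38/63).
Factor out 2: 38 = 2·19. Since 63 ≡ 7 (mod 8), (2/63) = +1. Now have (19/63).
Both 19 ≡ 3 and 63 ≡ 3 (mod 4), so reciprocity gives (19/63) = -(63/19). Reduce: 63 ≡ 6 (mod 19). Now have -(6/19).
Factor out 2: 6 = 2·3. Since 19 ≡ 3 (mod 8), (2/19) = -1. Now have (3/19).
Both 3 ≡ 3 and 19 ≡ 3 (mod 4), so reciprocity gives (3/19) = -(19/3). Reduce: 19 ≡ 1 (mod 3). Now have -(1/3).
(1/3) = 1. Collecting the sign factors: -1.

-1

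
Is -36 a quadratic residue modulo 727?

Reduce the numerator: -36 ≡ 691 (mod 727), so (-36|727) = (691|727).
Both 691 ≡ 3 and 727 ≡ 3 (mod 4), so reciprocity gives (691|727) = -(727|691). Reduce: 727 ≡ 36 (mod 691). Now have -(36|691).
Factor out 2: 36 = 2^2·9. Since 691 ≡ 3 (mod 8), (2|691) = -1, and (2|691)^2 = +1. Now have -(9|691).
9 ≡ 1 (mod 4), so quadratic reciprocity gives (9|691) = (691|9). Reduce: 691 ≡ 7 (mod 9). Now have -(7|9).
9 ≡ 1 (mod 4), so quadratic reciprocity gives (7|9) = (9|7). Reduce: 9 ≡ 2 (mod 7). Now have -(2|7).
Factor out 2: 2 = 2. Since 7 ≡ 7 (mod 8), (2|7) = +1. Now have -(1|7).
(1|7) = 1. Collecting the sign factors: -1.
The Legendre symbol is -1, so x^2 ≡ -36 (mod 727) has no solution.

no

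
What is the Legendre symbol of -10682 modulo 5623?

-1

(-10682|5623)
  = -(10682|5623)    [5623 ≡ 3 mod 4 ⇒ (-1|5623) = -1]
  = -(5059|5623)    [10682 ≡ 5059 mod 5623]
  = (5623|5059)    [QR: both ≡ 3 mod 4, sign flips]
  = (564|5059)    [5623 ≡ 564 mod 5059]
  = (141|5059)    [5059 ≡ 3 mod 8 ⇒ (2|5059)^2 = +1]
  = (5059|141)    [QR: 141 ≡ 1 mod 4, sign kept]
  = (124|141)    [5059 ≡ 124 mod 141]
  = (31|141)    [141 ≡ 5 mod 8 ⇒ (2|141)^2 = +1]
  = (141|31)    [QR: 141 ≡ 1 mod 4, sign kept]
  = (17|31)    [141 ≡ 17 mod 31]
  = (31|17)    [QR: 17 ≡ 1 mod 4, sign kept]
  = (14|17)    [31 ≡ 14 mod 17]
  = (7|17)    [17 ≡ 1 mod 8 ⇒ (2|17) = +1]
  = (17|7)    [QR: 17 ≡ 1 mod 4, sign kept]
  = (3|7)    [17 ≡ 3 mod 7]
  = -(7|3)    [QR: both ≡ 3 mod 4, sign flips]
  = -(1|3)    [7 ≡ 1 mod 3]
  = -1    [(1|3) = 1]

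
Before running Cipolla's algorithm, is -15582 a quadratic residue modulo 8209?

yes

Reduce the numerator: -15582 ≡ 836 (mod 8209), so (-15582/8209) = (836/8209).
Factor out 2: 836 = 2^2·209. Since 8209 ≡ 1 (mod 8), (2/8209) = +1, and (2/8209)^2 = +1. Now have (209/8209).
209 ≡ 1 (mod 4), so quadratic reciprocity gives (209/8209) = (8209/209). Reduce: 8209 ≡ 58 (mod 209). Now have (58/209).
Factor out 2: 58 = 2·29. Since 209 ≡ 1 (mod 8), (2/209) = +1. Now have (29/209).
29 ≡ 1 (mod 4), so quadratic reciprocity gives (29/209) = (209/29). Reduce: 209 ≡ 6 (mod 29). Now have (6/29).
Factor out 2: 6 = 2·3. Since 29 ≡ 5 (mod 8), (2/29) = -1. Now have -(3/29).
29 ≡ 1 (mod 4), so quadratic reciprocity gives (3/29) = (29/3). Reduce: 29 ≡ 2 (mod 3). Now have -(2/3).
Factor out 2: 2 = 2. Since 3 ≡ 3 (mod 8), (2/3) = -1. Now have (1/3).
(1/3) = 1. Collecting the sign factors: 1.
(-15582/8209) = 1, and 8209 is prime, so -15582 is a quadratic residue mod 8209.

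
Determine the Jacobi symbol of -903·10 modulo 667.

-1

By multiplicativity, (-903·10|667) = (-903|667)·(10|667).
First factor (-903|667):
(-903|667)
  = (431|667)    [-903 ≡ 431 mod 667]
  = -(667|431)    [QR: both ≡ 3 mod 4, sign flips]
  = -(236|431)    [667 ≡ 236 mod 431]
  = -(59|431)    [431 ≡ 7 mod 8 ⇒ (2|431)^2 = +1]
  = (431|59)    [QR: both ≡ 3 mod 4, sign flips]
  = (18|59)    [431 ≡ 18 mod 59]
  = -(9|59)    [59 ≡ 3 mod 8 ⇒ (2|59) = -1]
  = -(59|9)    [QR: 9 ≡ 1 mod 4, sign kept]
  = -(5|9)    [59 ≡ 5 mod 9]
  = -(9|5)    [QR: 5 ≡ 1 mod 4, sign kept]
  = -(4|5)    [9 ≡ 4 mod 5]
  = -(1|5)    [5 ≡ 5 mod 8 ⇒ (2|5)^2 = +1]
  = -1    [(1|5) = 1]
Second factor (10|667):
(10|667)
  = -(5|667)    [667 ≡ 3 mod 8 ⇒ (2|667) = -1]
  = -(667|5)    [QR: 5 ≡ 1 mod 4, sign kept]
  = -(2|5)    [667 ≡ 2 mod 5]
  = (1|5)    [5 ≡ 5 mod 8 ⇒ (2|5) = -1]
  = 1    [(1|5) = 1]
Product: (-1)·(1) = -1.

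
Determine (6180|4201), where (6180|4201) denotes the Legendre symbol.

(6180|4201)
  = (1979|4201)    [6180 ≡ 1979 mod 4201]
  = (4201|1979)    [QR: 4201 ≡ 1 mod 4, sign kept]
  = (243|1979)    [4201 ≡ 243 mod 1979]
  = -(1979|243)    [QR: both ≡ 3 mod 4, sign flips]
  = -(35|243)    [1979 ≡ 35 mod 243]
  = (243|35)    [QR: both ≡ 3 mod 4, sign flips]
  = (33|35)    [243 ≡ 33 mod 35]
  = (35|33)    [QR: 33 ≡ 1 mod 4, sign kept]
  = (2|33)    [35 ≡ 2 mod 33]
  = (1|33)    [33 ≡ 1 mod 8 ⇒ (2|33) = +1]
  = 1    [(1|33) = 1]

1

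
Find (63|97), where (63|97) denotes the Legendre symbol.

(63|97)
  = (97|63)    [QR: 97 ≡ 1 mod 4, sign kept]
  = (34|63)    [97 ≡ 34 mod 63]
  = (17|63)    [63 ≡ 7 mod 8 ⇒ (2|63) = +1]
  = (63|17)    [QR: 17 ≡ 1 mod 4, sign kept]
  = (12|17)    [63 ≡ 12 mod 17]
  = (3|17)    [17 ≡ 1 mod 8 ⇒ (2|17)^2 = +1]
  = (17|3)    [QR: 17 ≡ 1 mod 4, sign kept]
  = (2|3)    [17 ≡ 2 mod 3]
  = -(1|3)    [3 ≡ 3 mod 8 ⇒ (2|3) = -1]
  = -1    [(1|3) = 1]

-1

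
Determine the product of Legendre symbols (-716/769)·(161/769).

By multiplicativity, (-716·161/769) = (-716/769)·(161/769).
First factor (-716/769):
(-716/769)
  = (53/769)    [-716 ≡ 53 mod 769]
  = (769/53)    [QR: 53 ≡ 1 mod 4, sign kept]
  = (27/53)    [769 ≡ 27 mod 53]
  = (53/27)    [QR: 53 ≡ 1 mod 4, sign kept]
  = (26/27)    [53 ≡ 26 mod 27]
  = -(13/27)    [27 ≡ 3 mod 8 ⇒ (2/27) = -1]
  = -(27/13)    [QR: 13 ≡ 1 mod 4, sign kept]
  = -(1/13)    [27 ≡ 1 mod 13]
  = -1    [(1/13) = 1]
Second factor (161/769):
(161/769)
  = (769/161)    [QR: 161 ≡ 1 mod 4, sign kept]
  = (125/161)    [769 ≡ 125 mod 161]
  = (161/125)    [QR: 125 ≡ 1 mod 4, sign kept]
  = (36/125)    [161 ≡ 36 mod 125]
  = (9/125)    [125 ≡ 5 mod 8 ⇒ (2/125)^2 = +1]
  = (125/9)    [QR: 9 ≡ 1 mod 4, sign kept]
  = (8/9)    [125 ≡ 8 mod 9]
  = (1/9)    [9 ≡ 1 mod 8 ⇒ (2/9)^3 = +1]
  = 1    [(1/9) = 1]
Product: (-1)·(1) = -1.

-1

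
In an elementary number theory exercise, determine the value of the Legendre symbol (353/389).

(353/389)
  = (389/353)    [QR: 353 ≡ 1 mod 4, sign kept]
  = (36/353)    [389 ≡ 36 mod 353]
  = (9/353)    [353 ≡ 1 mod 8 ⇒ (2/353)^2 = +1]
  = (353/9)    [QR: 9 ≡ 1 mod 4, sign kept]
  = (2/9)    [353 ≡ 2 mod 9]
  = (1/9)    [9 ≡ 1 mod 8 ⇒ (2/9) = +1]
  = 1    [(1/9) = 1]

1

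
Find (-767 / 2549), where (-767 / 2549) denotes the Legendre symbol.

Reduce the numerator: -767 ≡ 1782 (mod 2549), so (-767 / 2549) = (1782 / 2549).
Factor out 2: 1782 = 2·891. Since 2549 ≡ 5 (mod 8), (2 / 2549) = -1. Now have -(891 / 2549).
2549 ≡ 1 (mod 4), so quadratic reciprocity gives (891 / 2549) = (2549 / 891). Reduce: 2549 ≡ 767 (mod 891). Now have -(767 / 891).
Both 767 ≡ 3 and 891 ≡ 3 (mod 4), so reciprocity gives (767 / 891) = -(891 / 767). Reduce: 891 ≡ 124 (mod 767). Now have (124 / 767).
Factor out 2: 124 = 2^2·31. Since 767 ≡ 7 (mod 8), (2 / 767) = +1, and (2 / 767)^2 = +1. Now have (31 / 767).
Both 31 ≡ 3 and 767 ≡ 3 (mod 4), so reciprocity gives (31 / 767) = -(767 / 31). Reduce: 767 ≡ 23 (mod 31). Now have -(23 / 31).
Both 23 ≡ 3 and 31 ≡ 3 (mod 4), so reciprocity gives (23 / 31) = -(31 / 23). Reduce: 31 ≡ 8 (mod 23). Now have (8 / 23).
Factor out 2: 8 = 2^3. Since 23 ≡ 7 (mod 8), (2 / 23) = +1, and (2 / 23)^3 = +1. Now have (1 / 23).
(1 / 23) = 1. Collecting the sign factors: 1.

1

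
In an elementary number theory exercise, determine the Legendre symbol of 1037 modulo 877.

1

Reduce the numerator: 1037 ≡ 160 (mod 877), so (1037/877) = (160/877).
Factor out 2: 160 = 2^5·5. Since 877 ≡ 5 (mod 8), (2/877) = -1, and (2/877)^5 = -1. Now have -(5/877).
5 ≡ 1 (mod 4), so quadratic reciprocity gives (5/877) = (877/5). Reduce: 877 ≡ 2 (mod 5). Now have -(2/5).
Factor out 2: 2 = 2. Since 5 ≡ 5 (mod 8), (2/5) = -1. Now have (1/5).
(1/5) = 1. Collecting the sign factors: 1.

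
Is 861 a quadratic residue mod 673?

Reduce the numerator: 861 ≡ 188 (mod 673), so (861/673) = (188/673).
Factor out 2: 188 = 2^2·47. Since 673 ≡ 1 (mod 8), (2/673) = +1, and (2/673)^2 = +1. Now have (47/673).
673 ≡ 1 (mod 4), so quadratic reciprocity gives (47/673) = (673/47). Reduce: 673 ≡ 15 (mod 47). Now have (15/47).
Both 15 ≡ 3 and 47 ≡ 3 (mod 4), so reciprocity gives (15/47) = -(47/15). Reduce: 47 ≡ 2 (mod 15). Now have -(2/15).
Factor out 2: 2 = 2. Since 15 ≡ 7 (mod 8), (2/15) = +1. Now have -(1/15).
(1/15) = 1. Collecting the sign factors: -1.
The Legendre symbol is -1, so x^2 ≡ 861 (mod 673) has no solution.

no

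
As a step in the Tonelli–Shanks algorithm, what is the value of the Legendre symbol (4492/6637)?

(4492/6637)
  = (1123/6637)    [6637 ≡ 5 mod 8 ⇒ (2/6637)^2 = +1]
  = (6637/1123)    [QR: 6637 ≡ 1 mod 4, sign kept]
  = (1022/1123)    [6637 ≡ 1022 mod 1123]
  = -(511/1123)    [1123 ≡ 3 mod 8 ⇒ (2/1123) = -1]
  = (1123/511)    [QR: both ≡ 3 mod 4, sign flips]
  = (101/511)    [1123 ≡ 101 mod 511]
  = (511/101)    [QR: 101 ≡ 1 mod 4, sign kept]
  = (6/101)    [511 ≡ 6 mod 101]
  = -(3/101)    [101 ≡ 5 mod 8 ⇒ (2/101) = -1]
  = -(101/3)    [QR: 101 ≡ 1 mod 4, sign kept]
  = -(2/3)    [101 ≡ 2 mod 3]
  = (1/3)    [3 ≡ 3 mod 8 ⇒ (2/3) = -1]
  = 1    [(1/3) = 1]

1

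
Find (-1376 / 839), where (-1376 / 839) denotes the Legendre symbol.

-1

Reduce the numerator: -1376 ≡ 302 (mod 839), so (-1376 / 839) = (302 / 839).
Factor out 2: 302 = 2·151. Since 839 ≡ 7 (mod 8), (2 / 839) = +1. Now have (151 / 839).
Both 151 ≡ 3 and 839 ≡ 3 (mod 4), so reciprocity gives (151 / 839) = -(839 / 151). Reduce: 839 ≡ 84 (mod 151). Now have -(84 / 151).
Factor out 2: 84 = 2^2·21. Since 151 ≡ 7 (mod 8), (2 / 151) = +1, and (2 / 151)^2 = +1. Now have -(21 / 151).
21 ≡ 1 (mod 4), so quadratic reciprocity gives (21 / 151) = (151 / 21). Reduce: 151 ≡ 4 (mod 21). Now have -(4 / 21).
Factor out 2: 4 = 2^2. Since 21 ≡ 5 (mod 8), (2 / 21) = -1, and (2 / 21)^2 = +1. Now have -(1 / 21).
(1 / 21) = 1. Collecting the sign factors: -1.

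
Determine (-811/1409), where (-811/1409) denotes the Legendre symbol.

-1

(-811/1409)
  = (811/1409)    [1409 ≡ 1 mod 4 ⇒ (-1/1409) = +1]
  = (1409/811)    [QR: 1409 ≡ 1 mod 4, sign kept]
  = (598/811)    [1409 ≡ 598 mod 811]
  = -(299/811)    [811 ≡ 3 mod 8 ⇒ (2/811) = -1]
  = (811/299)    [QR: both ≡ 3 mod 4, sign flips]
  = (213/299)    [811 ≡ 213 mod 299]
  = (299/213)    [QR: 213 ≡ 1 mod 4, sign kept]
  = (86/213)    [299 ≡ 86 mod 213]
  = -(43/213)    [213 ≡ 5 mod 8 ⇒ (2/213) = -1]
  = -(213/43)    [QR: 213 ≡ 1 mod 4, sign kept]
  = -(41/43)    [213 ≡ 41 mod 43]
  = -(43/41)    [QR: 41 ≡ 1 mod 4, sign kept]
  = -(2/41)    [43 ≡ 2 mod 41]
  = -(1/41)    [41 ≡ 1 mod 8 ⇒ (2/41) = +1]
  = -1    [(1/41) = 1]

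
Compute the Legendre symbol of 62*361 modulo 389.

1

By multiplicativity, (62·361/389) = (62/389)·(361/389).
First factor (62/389):
Factor out 2: 62 = 2·31. Since 389 ≡ 5 (mod 8), (2/389) = -1. Now have -(31/389).
389 ≡ 1 (mod 4), so quadratic reciprocity gives (31/389) = (389/31). Reduce: 389 ≡ 17 (mod 31). Now have -(17/31).
17 ≡ 1 (mod 4), so quadratic reciprocity gives (17/31) = (31/17). Reduce: 31 ≡ 14 (mod 17). Now have -(14/17).
Factor out 2: 14 = 2·7. Since 17 ≡ 1 (mod 8), (2/17) = +1. Now have -(7/17).
17 ≡ 1 (mod 4), so quadratic reciprocity gives (7/17) = (17/7). Reduce: 17 ≡ 3 (mod 7). Now have -(3/7).
Both 3 ≡ 3 and 7 ≡ 3 (mod 4), so reciprocity gives (3/7) = -(7/3). Reduce: 7 ≡ 1 (mod 3). Now have (1/3).
(1/3) = 1. Collecting the sign factors: 1.
Second factor (361/389):
361 ≡ 1 (mod 4), so quadratic reciprocity gives (361/389) = (389/361). Reduce: 389 ≡ 28 (mod 361). Now have (28/361).
Factor out 2: 28 = 2^2·7. Since 361 ≡ 1 (mod 8), (2/361) = +1, and (2/361)^2 = +1. Now have (7/361).
361 ≡ 1 (mod 4), so quadratic reciprocity gives (7/361) = (361/7). Reduce: 361 ≡ 4 (mod 7). Now have (4/7).
Factor out 2: 4 = 2^2. Since 7 ≡ 7 (mod 8), (2/7) = +1, and (2/7)^2 = +1. Now have (1/7).
(1/7) = 1. Collecting the sign factors: 1.
Product: (1)·(1) = 1.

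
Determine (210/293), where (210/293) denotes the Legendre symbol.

(210/293)
  = -(105/293)    [293 ≡ 5 mod 8 ⇒ (2/293) = -1]
  = -(293/105)    [QR: 105 ≡ 1 mod 4, sign kept]
  = -(83/105)    [293 ≡ 83 mod 105]
  = -(105/83)    [QR: 105 ≡ 1 mod 4, sign kept]
  = -(22/83)    [105 ≡ 22 mod 83]
  = (11/83)    [83 ≡ 3 mod 8 ⇒ (2/83) = -1]
  = -(83/11)    [QR: both ≡ 3 mod 4, sign flips]
  = -(6/11)    [83 ≡ 6 mod 11]
  = (3/11)    [11 ≡ 3 mod 8 ⇒ (2/11) = -1]
  = -(11/3)    [QR: both ≡ 3 mod 4, sign flips]
  = -(2/3)    [11 ≡ 2 mod 3]
  = (1/3)    [3 ≡ 3 mod 8 ⇒ (2/3) = -1]
  = 1    [(1/3) = 1]

1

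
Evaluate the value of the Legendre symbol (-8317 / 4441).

(-8317 / 4441)
  = (565 / 4441)    [-8317 ≡ 565 mod 4441]
  = (4441 / 565)    [QR: 565 ≡ 1 mod 4, sign kept]
  = (486 / 565)    [4441 ≡ 486 mod 565]
  = -(243 / 565)    [565 ≡ 5 mod 8 ⇒ (2 / 565) = -1]
  = -(565 / 243)    [QR: 565 ≡ 1 mod 4, sign kept]
  = -(79 / 243)    [565 ≡ 79 mod 243]
  = (243 / 79)    [QR: both ≡ 3 mod 4, sign flips]
  = (6 / 79)    [243 ≡ 6 mod 79]
  = (3 / 79)    [79 ≡ 7 mod 8 ⇒ (2 / 79) = +1]
  = -(79 / 3)    [QR: both ≡ 3 mod 4, sign flips]
  = -(1 / 3)    [79 ≡ 1 mod 3]
  = -1    [(1 / 3) = 1]

-1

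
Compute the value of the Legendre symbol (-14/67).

-1

Reduce the numerator: -14 ≡ 53 (mod 67), so (-14/67) = (53/67).
53 ≡ 1 (mod 4), so quadratic reciprocity gives (53/67) = (67/53). Reduce: 67 ≡ 14 (mod 53). Now have (14/53).
Factor out 2: 14 = 2·7. Since 53 ≡ 5 (mod 8), (2/53) = -1. Now have -(7/53).
53 ≡ 1 (mod 4), so quadratic reciprocity gives (7/53) = (53/7). Reduce: 53 ≡ 4 (mod 7). Now have -(4/7).
Factor out 2: 4 = 2^2. Since 7 ≡ 7 (mod 8), (2/7) = +1, and (2/7)^2 = +1. Now have -(1/7).
(1/7) = 1. Collecting the sign factors: -1.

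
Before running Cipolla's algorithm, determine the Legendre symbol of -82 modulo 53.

1

Reduce the numerator: -82 ≡ 24 (mod 53), so (-82|53) = (24|53).
Factor out 2: 24 = 2^3·3. Since 53 ≡ 5 (mod 8), (2|53) = -1, and (2|53)^3 = -1. Now have -(3|53).
53 ≡ 1 (mod 4), so quadratic reciprocity gives (3|53) = (53|3). Reduce: 53 ≡ 2 (mod 3). Now have -(2|3).
Factor out 2: 2 = 2. Since 3 ≡ 3 (mod 8), (2|3) = -1. Now have (1|3).
(1|3) = 1. Collecting the sign factors: 1.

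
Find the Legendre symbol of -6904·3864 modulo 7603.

1

By multiplicativity, (-6904·3864 / 7603) = (-6904 / 7603)·(3864 / 7603).
First factor (-6904 / 7603):
(-6904 / 7603)
  = (699 / 7603)    [-6904 ≡ 699 mod 7603]
  = -(7603 / 699)    [QR: both ≡ 3 mod 4, sign flips]
  = -(613 / 699)    [7603 ≡ 613 mod 699]
  = -(699 / 613)    [QR: 613 ≡ 1 mod 4, sign kept]
  = -(86 / 613)    [699 ≡ 86 mod 613]
  = (43 / 613)    [613 ≡ 5 mod 8 ⇒ (2 / 613) = -1]
  = (613 / 43)    [QR: 613 ≡ 1 mod 4, sign kept]
  = (11 / 43)    [613 ≡ 11 mod 43]
  = -(43 / 11)    [QR: both ≡ 3 mod 4, sign flips]
  = -(10 / 11)    [43 ≡ 10 mod 11]
  = (5 / 11)    [11 ≡ 3 mod 8 ⇒ (2 / 11) = -1]
  = (11 / 5)    [QR: 5 ≡ 1 mod 4, sign kept]
  = (1 / 5)    [11 ≡ 1 mod 5]
  = 1    [(1 / 5) = 1]
Second factor (3864 / 7603):
(3864 / 7603)
  = -(483 / 7603)    [7603 ≡ 3 mod 8 ⇒ (2 / 7603)^3 = -1]
  = (7603 / 483)    [QR: both ≡ 3 mod 4, sign flips]
  = (358 / 483)    [7603 ≡ 358 mod 483]
  = -(179 / 483)    [483 ≡ 3 mod 8 ⇒ (2 / 483) = -1]
  = (483 / 179)    [QR: both ≡ 3 mod 4, sign flips]
  = (125 / 179)    [483 ≡ 125 mod 179]
  = (179 / 125)    [QR: 125 ≡ 1 mod 4, sign kept]
  = (54 / 125)    [179 ≡ 54 mod 125]
  = -(27 / 125)    [125 ≡ 5 mod 8 ⇒ (2 / 125) = -1]
  = -(125 / 27)    [QR: 125 ≡ 1 mod 4, sign kept]
  = -(17 / 27)    [125 ≡ 17 mod 27]
  = -(27 / 17)    [QR: 17 ≡ 1 mod 4, sign kept]
  = -(10 / 17)    [27 ≡ 10 mod 17]
  = -(5 / 17)    [17 ≡ 1 mod 8 ⇒ (2 / 17) = +1]
  = -(17 / 5)    [QR: 5 ≡ 1 mod 4, sign kept]
  = -(2 / 5)    [17 ≡ 2 mod 5]
  = (1 / 5)    [5 ≡ 5 mod 8 ⇒ (2 / 5) = -1]
  = 1    [(1 / 5) = 1]
Product: (1)·(1) = 1.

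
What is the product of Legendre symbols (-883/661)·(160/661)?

-1

By multiplicativity, (-883·160/661) = (-883/661)·(160/661).
First factor (-883/661):
Pull out -1: (-883/661) = (-1/661)·(883/661). Since 661 ≡ 1 (mod 4), (-1/661) = +1. Now have (883/661).
Reduce the numerator: 883 ≡ 222 (mod 661), so (883/661) = (222/661).
Factor out 2: 222 = 2·111. Since 661 ≡ 5 (mod 8), (2/661) = -1. Now have -(111/661).
661 ≡ 1 (mod 4), so quadratic reciprocity gives (111/661) = (661/111). Reduce: 661 ≡ 106 (mod 111). Now have -(106/111).
Factor out 2: 106 = 2·53. Since 111 ≡ 7 (mod 8), (2/111) = +1. Now have -(53/111).
53 ≡ 1 (mod 4), so quadratic reciprocity gives (53/111) = (111/53). Reduce: 111 ≡ 5 (mod 53). Now have -(5/53).
5 ≡ 1 (mod 4), so quadratic reciprocity gives (5/53) = (53/5). Reduce: 53 ≡ 3 (mod 5). Now have -(3/5).
5 ≡ 1 (mod 4), so quadratic reciprocity gives (3/5) = (5/3). Reduce: 5 ≡ 2 (mod 3). Now have -(2/3).
Factor out 2: 2 = 2. Since 3 ≡ 3 (mod 8), (2/3) = -1. Now have (1/3).
(1/3) = 1. Collecting the sign factors: 1.
Second factor (160/661):
Factor out 2: 160 = 2^5·5. Since 661 ≡ 5 (mod 8), (2/661) = -1, and (2/661)^5 = -1. Now have -(5/661).
5 ≡ 1 (mod 4), so quadratic reciprocity gives (5/661) = (661/5). Reduce: 661 ≡ 1 (mod 5). Now have -(1/5).
(1/5) = 1. Collecting the sign factors: -1.
Product: (1)·(-1) = -1.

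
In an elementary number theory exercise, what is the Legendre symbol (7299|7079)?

Reduce the numerator: 7299 ≡ 220 (mod 7079), so (7299|7079) = (220|7079).
Factor out 2: 220 = 2^2·55. Since 7079 ≡ 7 (mod 8), (2|7079) = +1, and (2|7079)^2 = +1. Now have (55|7079).
Both 55 ≡ 3 and 7079 ≡ 3 (mod 4), so reciprocity gives (55|7079) = -(7079|55). Reduce: 7079 ≡ 39 (mod 55). Now have -(39|55).
Both 39 ≡ 3 and 55 ≡ 3 (mod 4), so reciprocity gives (39|55) = -(55|39). Reduce: 55 ≡ 16 (mod 39). Now have (16|39).
Factor out 2: 16 = 2^4. Since 39 ≡ 7 (mod 8), (2|39) = +1, and (2|39)^4 = +1. Now have (1|39).
(1|39) = 1. Collecting the sign factors: 1.

1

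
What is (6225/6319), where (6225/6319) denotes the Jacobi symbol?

(6225/6319)
  = (6319/6225)    [QR: 6225 ≡ 1 mod 4, sign kept]
  = (94/6225)    [6319 ≡ 94 mod 6225]
  = (47/6225)    [6225 ≡ 1 mod 8 ⇒ (2/6225) = +1]
  = (6225/47)    [QR: 6225 ≡ 1 mod 4, sign kept]
  = (21/47)    [6225 ≡ 21 mod 47]
  = (47/21)    [QR: 21 ≡ 1 mod 4, sign kept]
  = (5/21)    [47 ≡ 5 mod 21]
  = (21/5)    [QR: 5 ≡ 1 mod 4, sign kept]
  = (1/5)    [21 ≡ 1 mod 5]
  = 1    [(1/5) = 1]

1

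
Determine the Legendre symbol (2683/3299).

(2683/3299)
  = -(3299/2683)    [QR: both ≡ 3 mod 4, sign flips]
  = -(616/2683)    [3299 ≡ 616 mod 2683]
  = (77/2683)    [2683 ≡ 3 mod 8 ⇒ (2/2683)^3 = -1]
  = (2683/77)    [QR: 77 ≡ 1 mod 4, sign kept]
  = (65/77)    [2683 ≡ 65 mod 77]
  = (77/65)    [QR: 65 ≡ 1 mod 4, sign kept]
  = (12/65)    [77 ≡ 12 mod 65]
  = (3/65)    [65 ≡ 1 mod 8 ⇒ (2/65)^2 = +1]
  = (65/3)    [QR: 65 ≡ 1 mod 4, sign kept]
  = (2/3)    [65 ≡ 2 mod 3]
  = -(1/3)    [3 ≡ 3 mod 8 ⇒ (2/3) = -1]
  = -1    [(1/3) = 1]

-1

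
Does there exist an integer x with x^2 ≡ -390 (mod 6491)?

yes

Reduce the numerator: -390 ≡ 6101 (mod 6491), so (-390|6491) = (6101|6491).
6101 ≡ 1 (mod 4), so quadratic reciprocity gives (6101|6491) = (6491|6101). Reduce: 6491 ≡ 390 (mod 6101). Now have (390|6101).
Factor out 2: 390 = 2·195. Since 6101 ≡ 5 (mod 8), (2|6101) = -1. Now have -(195|6101).
6101 ≡ 1 (mod 4), so quadratic reciprocity gives (195|6101) = (6101|195). Reduce: 6101 ≡ 56 (mod 195). Now have -(56|195).
Factor out 2: 56 = 2^3·7. Since 195 ≡ 3 (mod 8), (2|195) = -1, and (2|195)^3 = -1. Now have (7|195).
Both 7 ≡ 3 and 195 ≡ 3 (mod 4), so reciprocity gives (7|195) = -(195|7). Reduce: 195 ≡ 6 (mod 7). Now have -(6|7).
Factor out 2: 6 = 2·3. Since 7 ≡ 7 (mod 8), (2|7) = +1. Now have -(3|7).
Both 3 ≡ 3 and 7 ≡ 3 (mod 4), so reciprocity gives (3|7) = -(7|3). Reduce: 7 ≡ 1 (mod 3). Now have (1|3).
(1|3) = 1. Collecting the sign factors: 1.
The Legendre symbol is 1, so x^2 ≡ -390 (mod 6491) has solution.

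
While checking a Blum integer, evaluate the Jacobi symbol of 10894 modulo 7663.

1

(10894/7663)
  = (3231/7663)    [10894 ≡ 3231 mod 7663]
  = -(7663/3231)    [QR: both ≡ 3 mod 4, sign flips]
  = -(1201/3231)    [7663 ≡ 1201 mod 3231]
  = -(3231/1201)    [QR: 1201 ≡ 1 mod 4, sign kept]
  = -(829/1201)    [3231 ≡ 829 mod 1201]
  = -(1201/829)    [QR: 829 ≡ 1 mod 4, sign kept]
  = -(372/829)    [1201 ≡ 372 mod 829]
  = -(93/829)    [829 ≡ 5 mod 8 ⇒ (2/829)^2 = +1]
  = -(829/93)    [QR: 93 ≡ 1 mod 4, sign kept]
  = -(85/93)    [829 ≡ 85 mod 93]
  = -(93/85)    [QR: 85 ≡ 1 mod 4, sign kept]
  = -(8/85)    [93 ≡ 8 mod 85]
  = (1/85)    [85 ≡ 5 mod 8 ⇒ (2/85)^3 = -1]
  = 1    [(1/85) = 1]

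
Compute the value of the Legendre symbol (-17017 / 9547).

(-17017 / 9547)
  = -(17017 / 9547)    [9547 ≡ 3 mod 4 ⇒ (-1 / 9547) = -1]
  = -(7470 / 9547)    [17017 ≡ 7470 mod 9547]
  = (3735 / 9547)    [9547 ≡ 3 mod 8 ⇒ (2 / 9547) = -1]
  = -(9547 / 3735)    [QR: both ≡ 3 mod 4, sign flips]
  = -(2077 / 3735)    [9547 ≡ 2077 mod 3735]
  = -(3735 / 2077)    [QR: 2077 ≡ 1 mod 4, sign kept]
  = -(1658 / 2077)    [3735 ≡ 1658 mod 2077]
  = (829 / 2077)    [2077 ≡ 5 mod 8 ⇒ (2 / 2077) = -1]
  = (2077 / 829)    [QR: 829 ≡ 1 mod 4, sign kept]
  = (419 / 829)    [2077 ≡ 419 mod 829]
  = (829 / 419)    [QR: 829 ≡ 1 mod 4, sign kept]
  = (410 / 419)    [829 ≡ 410 mod 419]
  = -(205 / 419)    [419 ≡ 3 mod 8 ⇒ (2 / 419) = -1]
  = -(419 / 205)    [QR: 205 ≡ 1 mod 4, sign kept]
  = -(9 / 205)    [419 ≡ 9 mod 205]
  = -(205 / 9)    [QR: 9 ≡ 1 mod 4, sign kept]
  = -(7 / 9)    [205 ≡ 7 mod 9]
  = -(9 / 7)    [QR: 9 ≡ 1 mod 4, sign kept]
  = -(2 / 7)    [9 ≡ 2 mod 7]
  = -(1 / 7)    [7 ≡ 7 mod 8 ⇒ (2 / 7) = +1]
  = -1    [(1 / 7) = 1]

-1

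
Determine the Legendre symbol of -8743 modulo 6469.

(-8743 / 6469)
  = (4195 / 6469)    [-8743 ≡ 4195 mod 6469]
  = (6469 / 4195)    [QR: 6469 ≡ 1 mod 4, sign kept]
  = (2274 / 4195)    [6469 ≡ 2274 mod 4195]
  = -(1137 / 4195)    [4195 ≡ 3 mod 8 ⇒ (2 / 4195) = -1]
  = -(4195 / 1137)    [QR: 1137 ≡ 1 mod 4, sign kept]
  = -(784 / 1137)    [4195 ≡ 784 mod 1137]
  = -(49 / 1137)    [1137 ≡ 1 mod 8 ⇒ (2 / 1137)^4 = +1]
  = -(1137 / 49)    [QR: 49 ≡ 1 mod 4, sign kept]
  = -(10 / 49)    [1137 ≡ 10 mod 49]
  = -(5 / 49)    [49 ≡ 1 mod 8 ⇒ (2 / 49) = +1]
  = -(49 / 5)    [QR: 5 ≡ 1 mod 4, sign kept]
  = -(4 / 5)    [49 ≡ 4 mod 5]
  = -(1 / 5)    [5 ≡ 5 mod 8 ⇒ (2 / 5)^2 = +1]
  = -1    [(1 / 5) = 1]

-1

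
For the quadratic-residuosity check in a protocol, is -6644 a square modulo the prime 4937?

yes

(-6644/4937)
  = (3230/4937)    [-6644 ≡ 3230 mod 4937]
  = (1615/4937)    [4937 ≡ 1 mod 8 ⇒ (2/4937) = +1]
  = (4937/1615)    [QR: 4937 ≡ 1 mod 4, sign kept]
  = (92/1615)    [4937 ≡ 92 mod 1615]
  = (23/1615)    [1615 ≡ 7 mod 8 ⇒ (2/1615)^2 = +1]
  = -(1615/23)    [QR: both ≡ 3 mod 4, sign flips]
  = -(5/23)    [1615 ≡ 5 mod 23]
  = -(23/5)    [QR: 5 ≡ 1 mod 4, sign kept]
  = -(3/5)    [23 ≡ 3 mod 5]
  = -(5/3)    [QR: 5 ≡ 1 mod 4, sign kept]
  = -(2/3)    [5 ≡ 2 mod 3]
  = (1/3)    [3 ≡ 3 mod 8 ⇒ (2/3) = -1]
  = 1    [(1/3) = 1]
(-6644/4937) = 1, and 4937 is prime, so -6644 is a quadratic residue mod 4937.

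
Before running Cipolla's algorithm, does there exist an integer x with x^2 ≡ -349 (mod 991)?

(-349|991)
  = (642|991)    [-349 ≡ 642 mod 991]
  = (321|991)    [991 ≡ 7 mod 8 ⇒ (2|991) = +1]
  = (991|321)    [QR: 321 ≡ 1 mod 4, sign kept]
  = (28|321)    [991 ≡ 28 mod 321]
  = (7|321)    [321 ≡ 1 mod 8 ⇒ (2|321)^2 = +1]
  = (321|7)    [QR: 321 ≡ 1 mod 4, sign kept]
  = (6|7)    [321 ≡ 6 mod 7]
  = (3|7)    [7 ≡ 7 mod 8 ⇒ (2|7) = +1]
  = -(7|3)    [QR: both ≡ 3 mod 4, sign flips]
  = -(1|3)    [7 ≡ 1 mod 3]
  = -1    [(1|3) = 1]
(-349|991) = -1, and 991 is prime, so -349 is not a quadratic residue mod 991.

no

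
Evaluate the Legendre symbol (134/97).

(134/97)
  = (37/97)    [134 ≡ 37 mod 97]
  = (97/37)    [QR: 37 ≡ 1 mod 4, sign kept]
  = (23/37)    [97 ≡ 23 mod 37]
  = (37/23)    [QR: 37 ≡ 1 mod 4, sign kept]
  = (14/23)    [37 ≡ 14 mod 23]
  = (7/23)    [23 ≡ 7 mod 8 ⇒ (2/23) = +1]
  = -(23/7)    [QR: both ≡ 3 mod 4, sign flips]
  = -(2/7)    [23 ≡ 2 mod 7]
  = -(1/7)    [7 ≡ 7 mod 8 ⇒ (2/7) = +1]
  = -1    [(1/7) = 1]

-1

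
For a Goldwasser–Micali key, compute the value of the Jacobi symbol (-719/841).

Pull out -1: (-719/841) = (-1/841)·(719/841). Since 841 ≡ 1 (mod 4), (-1/841) = +1. Now have (719/841).
841 ≡ 1 (mod 4), so quadratic reciprocity gives (719/841) = (841/719). Reduce: 841 ≡ 122 (mod 719). Now have (122/719).
Factor out 2: 122 = 2·61. Since 719 ≡ 7 (mod 8), (2/719) = +1. Now have (61/719).
61 ≡ 1 (mod 4), so quadratic reciprocity gives (61/719) = (719/61). Reduce: 719 ≡ 48 (mod 61). Now have (48/61).
Factor out 2: 48 = 2^4·3. Since 61 ≡ 5 (mod 8), (2/61) = -1, and (2/61)^4 = +1. Now have (3/61).
61 ≡ 1 (mod 4), so quadratic reciprocity gives (3/61) = (61/3). Reduce: 61 ≡ 1 (mod 3). Now have (1/3).
(1/3) = 1. Collecting the sign factors: 1.

1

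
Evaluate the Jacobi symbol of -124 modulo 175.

(-124/175)
  = -(124/175)    [175 ≡ 3 mod 4 ⇒ (-1/175) = -1]
  = -(31/175)    [175 ≡ 7 mod 8 ⇒ (2/175)^2 = +1]
  = (175/31)    [QR: both ≡ 3 mod 4, sign flips]
  = (20/31)    [175 ≡ 20 mod 31]
  = (5/31)    [31 ≡ 7 mod 8 ⇒ (2/31)^2 = +1]
  = (31/5)    [QR: 5 ≡ 1 mod 4, sign kept]
  = (1/5)    [31 ≡ 1 mod 5]
  = 1    [(1/5) = 1]

1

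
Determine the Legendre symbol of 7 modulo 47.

1

(7|47)
  = -(47|7)    [QR: both ≡ 3 mod 4, sign flips]
  = -(5|7)    [47 ≡ 5 mod 7]
  = -(7|5)    [QR: 5 ≡ 1 mod 4, sign kept]
  = -(2|5)    [7 ≡ 2 mod 5]
  = (1|5)    [5 ≡ 5 mod 8 ⇒ (2|5) = -1]
  = 1    [(1|5) = 1]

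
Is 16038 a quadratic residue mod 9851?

no

(16038|9851)
  = (6187|9851)    [16038 ≡ 6187 mod 9851]
  = -(9851|6187)    [QR: both ≡ 3 mod 4, sign flips]
  = -(3664|6187)    [9851 ≡ 3664 mod 6187]
  = -(229|6187)    [6187 ≡ 3 mod 8 ⇒ (2|6187)^4 = +1]
  = -(6187|229)    [QR: 229 ≡ 1 mod 4, sign kept]
  = -(4|229)    [6187 ≡ 4 mod 229]
  = -(1|229)    [229 ≡ 5 mod 8 ⇒ (2|229)^2 = +1]
  = -1    [(1|229) = 1]
The Legendre symbol is -1, so x^2 ≡ 16038 (mod 9851) has no solution.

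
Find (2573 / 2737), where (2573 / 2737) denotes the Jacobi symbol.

(2573 / 2737)
  = (2737 / 2573)    [QR: 2573 ≡ 1 mod 4, sign kept]
  = (164 / 2573)    [2737 ≡ 164 mod 2573]
  = (41 / 2573)    [2573 ≡ 5 mod 8 ⇒ (2 / 2573)^2 = +1]
  = (2573 / 41)    [QR: 41 ≡ 1 mod 4, sign kept]
  = (31 / 41)    [2573 ≡ 31 mod 41]
  = (41 / 31)    [QR: 41 ≡ 1 mod 4, sign kept]
  = (10 / 31)    [41 ≡ 10 mod 31]
  = (5 / 31)    [31 ≡ 7 mod 8 ⇒ (2 / 31) = +1]
  = (31 / 5)    [QR: 5 ≡ 1 mod 4, sign kept]
  = (1 / 5)    [31 ≡ 1 mod 5]
  = 1    [(1 / 5) = 1]

1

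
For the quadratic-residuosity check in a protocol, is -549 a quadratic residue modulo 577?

Reduce the numerator: -549 ≡ 28 (mod 577), so (-549/577) = (28/577).
Factor out 2: 28 = 2^2·7. Since 577 ≡ 1 (mod 8), (2/577) = +1, and (2/577)^2 = +1. Now have (7/577).
577 ≡ 1 (mod 4), so quadratic reciprocity gives (7/577) = (577/7). Reduce: 577 ≡ 3 (mod 7). Now have (3/7).
Both 3 ≡ 3 and 7 ≡ 3 (mod 4), so reciprocity gives (3/7) = -(7/3). Reduce: 7 ≡ 1 (mod 3). Now have -(1/3).
(1/3) = 1. Collecting the sign factors: -1.
(-549/577) = -1, and 577 is prime, so -549 is not a quadratic residue mod 577.

no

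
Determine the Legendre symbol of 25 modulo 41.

(25 / 41)
  = (41 / 25)    [QR: 25 ≡ 1 mod 4, sign kept]
  = (16 / 25)    [41 ≡ 16 mod 25]
  = (1 / 25)    [25 ≡ 1 mod 8 ⇒ (2 / 25)^4 = +1]
  = 1    [(1 / 25) = 1]

1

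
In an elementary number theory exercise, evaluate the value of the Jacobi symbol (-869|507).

1

Pull out -1: (-869|507) = (-1|507)·(869|507). Since 507 ≡ 3 (mod 4), (-1|507) = -1. Now have -(869|507).
Reduce the numerator: 869 ≡ 362 (mod 507), so (869|507) = (362|507).
Factor out 2: 362 = 2·181. Since 507 ≡ 3 (mod 8), (2|507) = -1. Now have (181|507).
181 ≡ 1 (mod 4), so quadratic reciprocity gives (181|507) = (507|181). Reduce: 507 ≡ 145 (mod 181). Now have (145|181).
145 ≡ 1 (mod 4), so quadratic reciprocity gives (145|181) = (181|145). Reduce: 181 ≡ 36 (mod 145). Now have (36|145).
Factor out 2: 36 = 2^2·9. Since 145 ≡ 1 (mod 8), (2|145) = +1, and (2|145)^2 = +1. Now have (9|145).
9 ≡ 1 (mod 4), so quadratic reciprocity gives (9|145) = (145|9). Reduce: 145 ≡ 1 (mod 9). Now have (1|9).
(1|9) = 1. Collecting the sign factors: 1.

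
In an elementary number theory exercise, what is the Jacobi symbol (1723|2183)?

Both 1723 ≡ 3 and 2183 ≡ 3 (mod 4), so reciprocity gives (1723|2183) = -(2183|1723). Reduce: 2183 ≡ 460 (mod 1723). Now have -(460|1723).
Factor out 2: 460 = 2^2·115. Since 1723 ≡ 3 (mod 8), (2|1723) = -1, and (2|1723)^2 = +1. Now have -(115|1723).
Both 115 ≡ 3 and 1723 ≡ 3 (mod 4), so reciprocity gives (115|1723) = -(1723|115). Reduce: 1723 ≡ 113 (mod 115). Now have (113|115).
113 ≡ 1 (mod 4), so quadratic reciprocity gives (113|115) = (115|113). Reduce: 115 ≡ 2 (mod 113). Now have (2|113).
Factor out 2: 2 = 2. Since 113 ≡ 1 (mod 8), (2|113) = +1. Now have (1|113).
(1|113) = 1. Collecting the sign factors: 1.

1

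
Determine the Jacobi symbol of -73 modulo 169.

1

Reduce the numerator: -73 ≡ 96 (mod 169), so (-73|169) = (96|169).
Factor out 2: 96 = 2^5·3. Since 169 ≡ 1 (mod 8), (2|169) = +1, and (2|169)^5 = +1. Now have (3|169).
169 ≡ 1 (mod 4), so quadratic reciprocity gives (3|169) = (169|3). Reduce: 169 ≡ 1 (mod 3). Now have (1|3).
(1|3) = 1. Collecting the sign factors: 1.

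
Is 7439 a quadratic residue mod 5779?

Reduce the numerator: 7439 ≡ 1660 (mod 5779), so (7439/5779) = (1660/5779).
Factor out 2: 1660 = 2^2·415. Since 5779 ≡ 3 (mod 8), (2/5779) = -1, and (2/5779)^2 = +1. Now have (415/5779).
Both 415 ≡ 3 and 5779 ≡ 3 (mod 4), so reciprocity gives (415/5779) = -(5779/415). Reduce: 5779 ≡ 384 (mod 415). Now have -(384/415).
Factor out 2: 384 = 2^7·3. Since 415 ≡ 7 (mod 8), (2/415) = +1, and (2/415)^7 = +1. Now have -(3/415).
Both 3 ≡ 3 and 415 ≡ 3 (mod 4), so reciprocity gives (3/415) = -(415/3). Reduce: 415 ≡ 1 (mod 3). Now have (1/3).
(1/3) = 1. Collecting the sign factors: 1.
The Legendre symbol is 1, so x^2 ≡ 7439 (mod 5779) has solution.

yes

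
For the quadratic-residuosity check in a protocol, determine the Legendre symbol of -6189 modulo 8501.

Pull out -1: (-6189 / 8501) = (-1 / 8501)·(6189 / 8501). Since 8501 ≡ 1 (mod 4), (-1 / 8501) = +1. Now have (6189 / 8501).
6189 ≡ 1 (mod 4), so quadratic reciprocity gives (6189 / 8501) = (8501 / 6189). Reduce: 8501 ≡ 2312 (mod 6189). Now have (2312 / 6189).
Factor out 2: 2312 = 2^3·289. Since 6189 ≡ 5 (mod 8), (2 / 6189) = -1, and (2 / 6189)^3 = -1. Now have -(289 / 6189).
289 ≡ 1 (mod 4), so quadratic reciprocity gives (289 / 6189) = (6189 / 289). Reduce: 6189 ≡ 120 (mod 289). Now have -(120 / 289).
Factor out 2: 120 = 2^3·15. Since 289 ≡ 1 (mod 8), (2 / 289) = +1, and (2 / 289)^3 = +1. Now have -(15 / 289).
289 ≡ 1 (mod 4), so quadratic reciprocity gives (15 / 289) = (289 / 15). Reduce: 289 ≡ 4 (mod 15). Now have -(4 / 15).
Factor out 2: 4 = 2^2. Since 15 ≡ 7 (mod 8), (2 / 15) = +1, and (2 / 15)^2 = +1. Now have -(1 / 15).
(1 / 15) = 1. Collecting the sign factors: -1.

-1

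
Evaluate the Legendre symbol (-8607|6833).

(-8607|6833)
  = (5059|6833)    [-8607 ≡ 5059 mod 6833]
  = (6833|5059)    [QR: 6833 ≡ 1 mod 4, sign kept]
  = (1774|5059)    [6833 ≡ 1774 mod 5059]
  = -(887|5059)    [5059 ≡ 3 mod 8 ⇒ (2|5059) = -1]
  = (5059|887)    [QR: both ≡ 3 mod 4, sign flips]
  = (624|887)    [5059 ≡ 624 mod 887]
  = (39|887)    [887 ≡ 7 mod 8 ⇒ (2|887)^4 = +1]
  = -(887|39)    [QR: both ≡ 3 mod 4, sign flips]
  = -(29|39)    [887 ≡ 29 mod 39]
  = -(39|29)    [QR: 29 ≡ 1 mod 4, sign kept]
  = -(10|29)    [39 ≡ 10 mod 29]
  = (5|29)    [29 ≡ 5 mod 8 ⇒ (2|29) = -1]
  = (29|5)    [QR: 5 ≡ 1 mod 4, sign kept]
  = (4|5)    [29 ≡ 4 mod 5]
  = (1|5)    [5 ≡ 5 mod 8 ⇒ (2|5)^2 = +1]
  = 1    [(1|5) = 1]

1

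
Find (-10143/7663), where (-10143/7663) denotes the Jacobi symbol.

(-10143/7663)
  = (5183/7663)    [-10143 ≡ 5183 mod 7663]
  = -(7663/5183)    [QR: both ≡ 3 mod 4, sign flips]
  = -(2480/5183)    [7663 ≡ 2480 mod 5183]
  = -(155/5183)    [5183 ≡ 7 mod 8 ⇒ (2/5183)^4 = +1]
  = (5183/155)    [QR: both ≡ 3 mod 4, sign flips]
  = (68/155)    [5183 ≡ 68 mod 155]
  = (17/155)    [155 ≡ 3 mod 8 ⇒ (2/155)^2 = +1]
  = (155/17)    [QR: 17 ≡ 1 mod 4, sign kept]
  = (2/17)    [155 ≡ 2 mod 17]
  = (1/17)    [17 ≡ 1 mod 8 ⇒ (2/17) = +1]
  = 1    [(1/17) = 1]

1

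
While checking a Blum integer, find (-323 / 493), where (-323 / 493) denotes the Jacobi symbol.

(-323 / 493)
  = (170 / 493)    [-323 ≡ 170 mod 493]
  = -(85 / 493)    [493 ≡ 5 mod 8 ⇒ (2 / 493) = -1]
  = -(493 / 85)    [QR: 85 ≡ 1 mod 4, sign kept]
  = -(68 / 85)    [493 ≡ 68 mod 85]
  = -(17 / 85)    [85 ≡ 5 mod 8 ⇒ (2 / 85)^2 = +1]
  = -(85 / 17)    [QR: 17 ≡ 1 mod 4, sign kept]
  = -(0 / 17)    [85 ≡ 0 mod 17]
  = 0    [numerator 0, gcd > 1]

0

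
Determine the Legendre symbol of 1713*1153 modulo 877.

By multiplicativity, (1713·1153/877) = (1713/877)·(1153/877).
First factor (1713/877):
(1713/877)
  = (836/877)    [1713 ≡ 836 mod 877]
  = (209/877)    [877 ≡ 5 mod 8 ⇒ (2/877)^2 = +1]
  = (877/209)    [QR: 209 ≡ 1 mod 4, sign kept]
  = (41/209)    [877 ≡ 41 mod 209]
  = (209/41)    [QR: 41 ≡ 1 mod 4, sign kept]
  = (4/41)    [209 ≡ 4 mod 41]
  = (1/41)    [41 ≡ 1 mod 8 ⇒ (2/41)^2 = +1]
  = 1    [(1/41) = 1]
Second factor (1153/877):
(1153/877)
  = (276/877)    [1153 ≡ 276 mod 877]
  = (69/877)    [877 ≡ 5 mod 8 ⇒ (2/877)^2 = +1]
  = (877/69)    [QR: 69 ≡ 1 mod 4, sign kept]
  = (49/69)    [877 ≡ 49 mod 69]
  = (69/49)    [QR: 49 ≡ 1 mod 4, sign kept]
  = (20/49)    [69 ≡ 20 mod 49]
  = (5/49)    [49 ≡ 1 mod 8 ⇒ (2/49)^2 = +1]
  = (49/5)    [QR: 5 ≡ 1 mod 4, sign kept]
  = (4/5)    [49 ≡ 4 mod 5]
  = (1/5)    [5 ≡ 5 mod 8 ⇒ (2/5)^2 = +1]
  = 1    [(1/5) = 1]
Product: (1)·(1) = 1.

1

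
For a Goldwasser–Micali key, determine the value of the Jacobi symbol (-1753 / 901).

1

Reduce the numerator: -1753 ≡ 49 (mod 901), so (-1753 / 901) = (49 / 901).
49 ≡ 1 (mod 4), so quadratic reciprocity gives (49 / 901) = (901 / 49). Reduce: 901 ≡ 19 (mod 49). Now have (19 / 49).
49 ≡ 1 (mod 4), so quadratic reciprocity gives (19 / 49) = (49 / 19). Reduce: 49 ≡ 11 (mod 19). Now have (11 / 19).
Both 11 ≡ 3 and 19 ≡ 3 (mod 4), so reciprocity gives (11 / 19) = -(19 / 11). Reduce: 19 ≡ 8 (mod 11). Now have -(8 / 11).
Factor out 2: 8 = 2^3. Since 11 ≡ 3 (mod 8), (2 / 11) = -1, and (2 / 11)^3 = -1. Now have (1 / 11).
(1 / 11) = 1. Collecting the sign factors: 1.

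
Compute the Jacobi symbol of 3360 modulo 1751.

-1

Reduce the numerator: 3360 ≡ 1609 (mod 1751), so (3360/1751) = (1609/1751).
1609 ≡ 1 (mod 4), so quadratic reciprocity gives (1609/1751) = (1751/1609). Reduce: 1751 ≡ 142 (mod 1609). Now have (142/1609).
Factor out 2: 142 = 2·71. Since 1609 ≡ 1 (mod 8), (2/1609) = +1. Now have (71/1609).
1609 ≡ 1 (mod 4), so quadratic reciprocity gives (71/1609) = (1609/71). Reduce: 1609 ≡ 47 (mod 71). Now have (47/71).
Both 47 ≡ 3 and 71 ≡ 3 (mod 4), so reciprocity gives (47/71) = -(71/47). Reduce: 71 ≡ 24 (mod 47). Now have -(24/47).
Factor out 2: 24 = 2^3·3. Since 47 ≡ 7 (mod 8), (2/47) = +1, and (2/47)^3 = +1. Now have -(3/47).
Both 3 ≡ 3 and 47 ≡ 3 (mod 4), so reciprocity gives (3/47) = -(47/3). Reduce: 47 ≡ 2 (mod 3). Now have (2/3).
Factor out 2: 2 = 2. Since 3 ≡ 3 (mod 8), (2/3) = -1. Now have -(1/3).
(1/3) = 1. Collecting the sign factors: -1.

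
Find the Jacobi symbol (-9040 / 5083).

(-9040 / 5083)
  = (1126 / 5083)    [-9040 ≡ 1126 mod 5083]
  = -(563 / 5083)    [5083 ≡ 3 mod 8 ⇒ (2 / 5083) = -1]
  = (5083 / 563)    [QR: both ≡ 3 mod 4, sign flips]
  = (16 / 563)    [5083 ≡ 16 mod 563]
  = (1 / 563)    [563 ≡ 3 mod 8 ⇒ (2 / 563)^4 = +1]
  = 1    [(1 / 563) = 1]

1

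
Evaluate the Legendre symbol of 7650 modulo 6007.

(7650|6007)
  = (1643|6007)    [7650 ≡ 1643 mod 6007]
  = -(6007|1643)    [QR: both ≡ 3 mod 4, sign flips]
  = -(1078|1643)    [6007 ≡ 1078 mod 1643]
  = (539|1643)    [1643 ≡ 3 mod 8 ⇒ (2|1643) = -1]
  = -(1643|539)    [QR: both ≡ 3 mod 4, sign flips]
  = -(26|539)    [1643 ≡ 26 mod 539]
  = (13|539)    [539 ≡ 3 mod 8 ⇒ (2|539) = -1]
  = (539|13)    [QR: 13 ≡ 1 mod 4, sign kept]
  = (6|13)    [539 ≡ 6 mod 13]
  = -(3|13)    [13 ≡ 5 mod 8 ⇒ (2|13) = -1]
  = -(13|3)    [QR: 13 ≡ 1 mod 4, sign kept]
  = -(1|3)    [13 ≡ 1 mod 3]
  = -1    [(1|3) = 1]

-1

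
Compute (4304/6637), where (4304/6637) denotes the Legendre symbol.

-1

(4304/6637)
  = (269/6637)    [6637 ≡ 5 mod 8 ⇒ (2/6637)^4 = +1]
  = (6637/269)    [QR: 269 ≡ 1 mod 4, sign kept]
  = (181/269)    [6637 ≡ 181 mod 269]
  = (269/181)    [QR: 181 ≡ 1 mod 4, sign kept]
  = (88/181)    [269 ≡ 88 mod 181]
  = -(11/181)    [181 ≡ 5 mod 8 ⇒ (2/181)^3 = -1]
  = -(181/11)    [QR: 181 ≡ 1 mod 4, sign kept]
  = -(5/11)    [181 ≡ 5 mod 11]
  = -(11/5)    [QR: 5 ≡ 1 mod 4, sign kept]
  = -(1/5)    [11 ≡ 1 mod 5]
  = -1    [(1/5) = 1]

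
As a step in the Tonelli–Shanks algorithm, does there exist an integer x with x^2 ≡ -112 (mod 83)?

(-112|83)
  = -(112|83)    [83 ≡ 3 mod 4 ⇒ (-1|83) = -1]
  = -(29|83)    [112 ≡ 29 mod 83]
  = -(83|29)    [QR: 29 ≡ 1 mod 4, sign kept]
  = -(25|29)    [83 ≡ 25 mod 29]
  = -(29|25)    [QR: 25 ≡ 1 mod 4, sign kept]
  = -(4|25)    [29 ≡ 4 mod 25]
  = -(1|25)    [25 ≡ 1 mod 8 ⇒ (2|25)^2 = +1]
  = -1    [(1|25) = 1]
(-112|83) = -1, and 83 is prime, so -112 is not a quadratic residue mod 83.

no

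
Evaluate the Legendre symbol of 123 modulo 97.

Reduce the numerator: 123 ≡ 26 (mod 97), so (123/97) = (26/97).
Factor out 2: 26 = 2·13. Since 97 ≡ 1 (mod 8), (2/97) = +1. Now have (13/97).
13 ≡ 1 (mod 4), so quadratic reciprocity gives (13/97) = (97/13). Reduce: 97 ≡ 6 (mod 13). Now have (6/13).
Factor out 2: 6 = 2·3. Since 13 ≡ 5 (mod 8), (2/13) = -1. Now have -(3/13).
13 ≡ 1 (mod 4), so quadratic reciprocity gives (3/13) = (13/3). Reduce: 13 ≡ 1 (mod 3). Now have -(1/3).
(1/3) = 1. Collecting the sign factors: -1.

-1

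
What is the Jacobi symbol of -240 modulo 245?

0

Pull out -1: (-240 / 245) = (-1 / 245)·(240 / 245). Since 245 ≡ 1 (mod 4), (-1 / 245) = +1. Now have (240 / 245).
Factor out 2: 240 = 2^4·15. Since 245 ≡ 5 (mod 8), (2 / 245) = -1, and (2 / 245)^4 = +1. Now have (15 / 245).
245 ≡ 1 (mod 4), so quadratic reciprocity gives (15 / 245) = (245 / 15). Reduce: 245 ≡ 5 (mod 15). Now have (5 / 15).
5 ≡ 1 (mod 4), so quadratic reciprocity gives (5 / 15) = (15 / 5). Reduce: 15 ≡ 0 (mod 5). Now have (0 / 5).
The numerator is now 0 with denominator 5 > 1: the symbol is 0.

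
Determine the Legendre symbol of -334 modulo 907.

(-334 / 907)
  = -(334 / 907)    [907 ≡ 3 mod 4 ⇒ (-1 / 907) = -1]
  = (167 / 907)    [907 ≡ 3 mod 8 ⇒ (2 / 907) = -1]
  = -(907 / 167)    [QR: both ≡ 3 mod 4, sign flips]
  = -(72 / 167)    [907 ≡ 72 mod 167]
  = -(9 / 167)    [167 ≡ 7 mod 8 ⇒ (2 / 167)^3 = +1]
  = -(167 / 9)    [QR: 9 ≡ 1 mod 4, sign kept]
  = -(5 / 9)    [167 ≡ 5 mod 9]
  = -(9 / 5)    [QR: 5 ≡ 1 mod 4, sign kept]
  = -(4 / 5)    [9 ≡ 4 mod 5]
  = -(1 / 5)    [5 ≡ 5 mod 8 ⇒ (2 / 5)^2 = +1]
  = -1    [(1 / 5) = 1]

-1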